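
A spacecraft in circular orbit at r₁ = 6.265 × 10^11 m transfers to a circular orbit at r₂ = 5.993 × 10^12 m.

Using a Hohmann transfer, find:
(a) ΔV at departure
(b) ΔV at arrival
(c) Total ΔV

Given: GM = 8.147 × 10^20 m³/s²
r₁ = 6.265 × 10^11 m
r₂ = 5.993 × 10^12 m
GM = 8.147 × 10^20 m³/s²
Transfer ellipse: a_t = (r₁ + r₂)/2 = 3.30975 × 10^12 m
Circular speed at r₁: v₁ = √(GM/r₁) = 36061 m/s
Transfer speed at r₁ (periapsis): v₁ₜ = √(GM(2/r₁ − 1/a_t)) = 48524.7 m/s
(a) ΔV₁ = v₁ₜ − v₁ = 12463.7 m/s ≈ 12.46 km/s
Circular speed at r₂: v₂ = √(GM/r₂) = 11659.4 m/s
Transfer speed at r₂ (apoapsis): v₂ₜ = √(GM(2/r₂ − 1/a_t)) = 5072.71 m/s
(b) ΔV₂ = v₂ − v₂ₜ = 6586.71 m/s ≈ 6.587 km/s
(c) ΔV_total = ΔV₁ + ΔV₂ = 19050.4 m/s ≈ 19.05 km/s

Final answer:
(a) ΔV₁ = 12.46 km/s
(b) ΔV₂ = 6.587 km/s
(c) ΔV_total = 19.05 km/s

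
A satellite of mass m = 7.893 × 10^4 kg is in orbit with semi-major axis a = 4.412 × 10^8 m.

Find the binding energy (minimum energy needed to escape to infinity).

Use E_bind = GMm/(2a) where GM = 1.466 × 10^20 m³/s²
a = 4.412 × 10^8 m
GM = 1.466 × 10^20 m³/s²
m = 7.893 × 10^4 kg
GMm = 1.466 × 10^20 × 78930 = 1.15711 × 10^25 m³·kg/s²
2a = 8.824 × 10^8 m
E_bind = GMm/(2a) = 1.31133 × 10^16 J ≈ 13.11 PJ

Final answer: 13.11 PJ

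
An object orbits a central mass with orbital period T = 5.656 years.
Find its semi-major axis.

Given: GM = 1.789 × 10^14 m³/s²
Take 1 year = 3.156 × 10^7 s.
T = 5.656 years = 1.78503 × 10^8 s
GM = 1.789 × 10^14 m³/s²
Kepler's third law: a³ = GM T² / (4π²)
T² = 3.18634 × 10^16 s²
a³ = (1.789 × 10^14) × (3.18634 × 10^16) / (4π²) = 1.44392 × 10^29 m³
a = (a³)^(1/3) = 5.24624 × 10^9 m ≈ 5.246 Gm

Final answer: 5.246 Gm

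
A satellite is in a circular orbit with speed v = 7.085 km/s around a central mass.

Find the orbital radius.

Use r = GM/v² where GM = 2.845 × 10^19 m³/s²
v = 7.085 km/s = 7085 m/s
GM = 2.845 × 10^19 m³/s²
v² = 5.01972 × 10^7 m²/s²
r = GM/v² = (2.845 × 10^19) / (5.01972 × 10^7) = 5.66764 × 10^11 m ≈ 5.668 × 10^11 m

Final answer: 5.668 × 10^11 m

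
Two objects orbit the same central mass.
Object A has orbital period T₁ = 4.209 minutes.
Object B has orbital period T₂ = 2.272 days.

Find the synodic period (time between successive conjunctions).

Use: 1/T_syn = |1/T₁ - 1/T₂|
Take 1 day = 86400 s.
T₁ = 4.209 minutes = 252.54 s
T₂ = 2.272 days = 196301 s
1/T₁ = 0.00395977 s⁻¹
1/T₂ = 5.09422 × 10^-6 s⁻¹
|1/T₁ − 1/T₂| = 0.00395467 s⁻¹
T_syn = 1 / |1/T₁ − 1/T₂| = 252.865 s ≈ 4.214 minutes

Final answer: T_syn = 4.214 minutes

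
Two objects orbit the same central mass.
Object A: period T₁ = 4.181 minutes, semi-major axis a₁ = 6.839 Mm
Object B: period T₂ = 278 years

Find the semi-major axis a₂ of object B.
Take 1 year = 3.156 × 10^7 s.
T₁ = 4.181 minutes = 250.86 s
T₂ = 278 years = 8.77368 × 10^9 s
a₁ = 6.839 Mm = 6.839 × 10^6 m
Kepler's third law: (T₂/T₁)² = (a₂/a₁)³  ⇒  a₂ = a₁ (T₂/T₁)^(2/3)
T₂/T₁ = 3.49744 × 10^7
(T₂/T₁)^(2/3) = 106947
a₂ = 6.839 × 10^6 m × 106947 = 7.31408 × 10^11 m ≈ 731.4 Gm

Final answer: a₂ = 731.4 Gm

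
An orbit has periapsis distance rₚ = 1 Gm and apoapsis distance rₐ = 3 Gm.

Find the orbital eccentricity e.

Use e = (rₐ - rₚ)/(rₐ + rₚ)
rₚ = 1 Gm = 1 × 10^9 m
rₐ = 3 Gm = 3 × 10^9 m
rₐ − rₚ = 2 × 10^9 m
rₐ + rₚ = 4 × 10^9 m
e = (rₐ − rₚ)/(rₐ + rₚ) = 0.5

Final answer: e = 0.5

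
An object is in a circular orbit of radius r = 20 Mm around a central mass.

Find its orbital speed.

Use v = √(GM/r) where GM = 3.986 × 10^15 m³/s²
r = 20 Mm = 2 × 10^7 m
GM = 3.986 × 10^15 m³/s²
GM/r = (3.986 × 10^15) / (2 × 10^7) = 1.993 × 10^8 m²/s²
v = √(GM/r) = 14117.4 m/s ≈ 14.12 km/s

Final answer: 14.12 km/s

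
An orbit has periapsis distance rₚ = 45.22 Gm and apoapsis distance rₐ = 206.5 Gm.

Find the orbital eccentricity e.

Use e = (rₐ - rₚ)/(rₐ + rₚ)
rₚ = 45.22 Gm = 4.522 × 10^10 m
rₐ = 206.5 Gm = 2.065 × 10^11 m
rₐ − rₚ = 1.6128 × 10^11 m
rₐ + rₚ = 2.5172 × 10^11 m
e = (rₐ − rₚ)/(rₐ + rₚ) = 0.640712

Final answer: e = 0.6407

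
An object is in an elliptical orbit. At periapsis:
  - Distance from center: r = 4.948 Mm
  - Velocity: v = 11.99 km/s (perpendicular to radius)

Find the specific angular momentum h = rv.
r = 4.948 Mm = 4.948 × 10^6 m
v = 11.99 km/s = 11990 m/s
h = rv = 4.948 × 10^6 × 11990 = 5.93265 × 10^10 m²/s ≈ 5.933 × 10^10 m²/s

Final answer: h = 5.933 × 10^10 m²/s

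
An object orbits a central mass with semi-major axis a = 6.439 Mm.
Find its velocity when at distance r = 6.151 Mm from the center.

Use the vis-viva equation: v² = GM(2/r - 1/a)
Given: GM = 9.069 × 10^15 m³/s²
a = 6.439 Mm = 6.439 × 10^6 m
r = 6.151 Mm = 6.151 × 10^6 m
GM = 9.069 × 10^15 m³/s²
2/r − 1/a = 3.2515 × 10^-7 − 1.55304 × 10^-7 = 1.69847 × 10^-7 m⁻¹
v² = GM (2/r − 1/a) = 1.54034 × 10^9 m²/s²
v = 39247.2 m/s ≈ 39.25 km/s

Final answer: 39.25 km/s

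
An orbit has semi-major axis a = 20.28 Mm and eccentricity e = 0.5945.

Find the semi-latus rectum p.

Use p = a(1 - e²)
a = 20.28 Mm = 2.028 × 10^7 m
e = 0.5945,  e² = 0.35343,  1 − e² = 0.64657
p = a(1 − e²) = 2.028 × 10^7 m × 0.64657 = 1.31124 × 10^7 m ≈ 13.11 Mm

Final answer: p = 13.11 Mm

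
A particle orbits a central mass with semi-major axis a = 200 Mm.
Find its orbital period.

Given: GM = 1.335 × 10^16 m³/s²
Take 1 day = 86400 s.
a = 200 Mm = 2 × 10^8 m
GM = 1.335 × 10^16 m³/s²
a³ = 8 × 10^24 m³
T = 2π √(a³/GM) = 2π √((8 × 10^24) / (1.335 × 10^16)) = 2π × 24479.6 s
T = 153810 s ≈ 1.78 days

Final answer: 1.78 days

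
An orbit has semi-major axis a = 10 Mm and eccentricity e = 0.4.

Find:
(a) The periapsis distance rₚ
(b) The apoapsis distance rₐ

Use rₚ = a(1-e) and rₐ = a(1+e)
a = 10 Mm = 1 × 10^7 m
e = 0.4:  1 − e = 0.6,  1 + e = 1.4
(a) rₚ = a(1 − e) = 1 × 10^7 m × 0.6 = 6 × 10^6 m ≈ 6 Mm
(b) rₐ = a(1 + e) = 1 × 10^7 m × 1.4 = 1.4 × 10^7 m ≈ 14 Mm

Final answer:
(a) rₚ = 6 Mm
(b) rₐ = 14 Mm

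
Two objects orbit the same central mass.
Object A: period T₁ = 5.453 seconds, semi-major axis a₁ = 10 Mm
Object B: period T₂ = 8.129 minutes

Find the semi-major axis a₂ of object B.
T₁ = 5.453 seconds
T₂ = 8.129 minutes = 487.74 s
a₁ = 10 Mm = 1 × 10^7 m
Kepler's third law: (T₂/T₁)² = (a₂/a₁)³  ⇒  a₂ = a₁ (T₂/T₁)^(2/3)
T₂/T₁ = 89.4443
(T₂/T₁)^(2/3) = 20.0002
a₂ = 1 × 10^7 m × 20.0002 = 2.00002 × 10^8 m ≈ 200 Mm

Final answer: a₂ = 200 Mm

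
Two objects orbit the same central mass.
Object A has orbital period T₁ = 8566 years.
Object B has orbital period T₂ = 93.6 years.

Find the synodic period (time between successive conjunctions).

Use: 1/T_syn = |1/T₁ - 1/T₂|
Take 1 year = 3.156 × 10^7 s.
T₁ = 8566 years = 2.70343 × 10^11 s
T₂ = 93.6 years = 2.95402 × 10^9 s
1/T₁ = 3.69901 × 10^-12 s⁻¹
1/T₂ = 3.38522 × 10^-10 s⁻¹
|1/T₁ − 1/T₂| = 3.34823 × 10^-10 s⁻¹
T_syn = 1 / |1/T₁ − 1/T₂| = 2.98665 × 10^9 s ≈ 94.63 years

Final answer: T_syn = 94.63 years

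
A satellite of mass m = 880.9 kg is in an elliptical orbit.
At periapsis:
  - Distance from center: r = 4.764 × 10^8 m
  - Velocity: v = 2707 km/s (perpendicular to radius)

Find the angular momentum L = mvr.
r = 4.764 × 10^8 m
v = 2707 km/s = 2.707 × 10^6 m/s
vr = 2.707 × 10^6 × 4.764 × 10^8 = 1.28961 × 10^15 m²/s
L = m × vr = 880.9 × 1.28961 × 10^15 = 1.13602 × 10^18 kg·m²/s ≈ 1.136 × 10^18 kg·m²/s

Final answer: L = 1.136 × 10^18 kg·m²/s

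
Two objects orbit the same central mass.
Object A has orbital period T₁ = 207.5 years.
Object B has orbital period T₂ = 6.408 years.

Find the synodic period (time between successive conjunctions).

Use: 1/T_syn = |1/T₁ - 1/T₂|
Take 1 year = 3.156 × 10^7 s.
T₁ = 207.5 years = 6.5487 × 10^9 s
T₂ = 6.408 years = 2.02236 × 10^8 s
1/T₁ = 1.52702 × 10^-10 s⁻¹
1/T₂ = 4.94471 × 10^-9 s⁻¹
|1/T₁ − 1/T₂| = 4.792 × 10^-9 s⁻¹
T_syn = 1 / |1/T₁ − 1/T₂| = 2.08681 × 10^8 s ≈ 6.612 years

Final answer: T_syn = 6.612 years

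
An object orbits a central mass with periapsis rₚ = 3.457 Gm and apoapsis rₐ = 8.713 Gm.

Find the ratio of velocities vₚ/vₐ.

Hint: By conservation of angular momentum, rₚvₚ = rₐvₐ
rₚ = 3.457 Gm = 3.457 × 10^9 m
rₐ = 8.713 Gm = 8.713 × 10^9 m
rₚvₚ = rₐvₐ  ⇒  vₚ/vₐ = rₐ/rₚ
vₚ/vₐ = (8.713 × 10^9) / (3.457 × 10^9) = 2.52039

Final answer: vₚ/vₐ = 2.52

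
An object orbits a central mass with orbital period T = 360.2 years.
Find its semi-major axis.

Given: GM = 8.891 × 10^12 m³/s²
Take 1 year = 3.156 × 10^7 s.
T = 360.2 years = 1.13679 × 10^10 s
GM = 8.891 × 10^12 m³/s²
Kepler's third law: a³ = GM T² / (4π²)
T² = 1.29229 × 10^20 s²
a³ = (8.891 × 10^12) × (1.29229 × 10^20) / (4π²) = 2.9104 × 10^31 m³
a = (a³)^(1/3) = 3.07598 × 10^10 m ≈ 30.76 Gm

Final answer: 30.76 Gm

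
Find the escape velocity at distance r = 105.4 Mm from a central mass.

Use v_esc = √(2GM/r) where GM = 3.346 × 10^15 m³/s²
r = 105.4 Mm = 1.054 × 10^8 m
GM = 3.346 × 10^15 m³/s²
2GM/r = 2 × (3.346 × 10^15) / (1.054 × 10^8) = 6.34915 × 10^7 m²/s²
v_esc = √(2GM/r) = 7968.15 m/s ≈ 7.968 km/s

Final answer: 7.968 km/s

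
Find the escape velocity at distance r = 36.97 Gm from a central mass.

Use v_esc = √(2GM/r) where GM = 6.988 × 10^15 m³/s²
r = 36.97 Gm = 3.697 × 10^10 m
GM = 6.988 × 10^15 m³/s²
2GM/r = 2 × (6.988 × 10^15) / (3.697 × 10^10) = 378036 m²/s²
v_esc = √(2GM/r) = 614.847 m/s ≈ 614.8 m/s

Final answer: 614.8 m/s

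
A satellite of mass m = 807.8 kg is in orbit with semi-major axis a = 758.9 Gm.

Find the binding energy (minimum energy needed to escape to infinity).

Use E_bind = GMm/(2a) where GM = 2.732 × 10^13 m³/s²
a = 758.9 Gm = 7.589 × 10^11 m
GM = 2.732 × 10^13 m³/s²
m = 807.8 kg
GMm = 2.732 × 10^13 × 807.8 = 2.20691 × 10^16 m³·kg/s²
2a = 1.5178 × 10^12 m
E_bind = GMm/(2a) = 14540.2 J ≈ 14.54 kJ

Final answer: 14.54 kJ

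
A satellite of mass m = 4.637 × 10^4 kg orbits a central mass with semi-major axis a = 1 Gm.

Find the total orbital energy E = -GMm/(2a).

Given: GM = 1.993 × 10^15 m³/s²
a = 1 Gm = 1 × 10^9 m
GM = 1.993 × 10^15 m³/s²
2a = 2 × 10^9 m
GMm = 1.993 × 10^15 × 46370 = 9.24154 × 10^19 m³·kg/s²
E = −GMm/(2a) = -4.62077 × 10^10 J ≈ -46.21 GJ

Final answer: -46.21 GJ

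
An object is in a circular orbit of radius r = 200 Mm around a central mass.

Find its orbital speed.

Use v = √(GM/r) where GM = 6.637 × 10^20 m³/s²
r = 200 Mm = 2 × 10^8 m
GM = 6.637 × 10^20 m³/s²
GM/r = (6.637 × 10^20) / (2 × 10^8) = 3.3185 × 10^12 m²/s²
v = √(GM/r) = 1.82168 × 10^6 m/s ≈ 1822 km/s

Final answer: 1822 km/s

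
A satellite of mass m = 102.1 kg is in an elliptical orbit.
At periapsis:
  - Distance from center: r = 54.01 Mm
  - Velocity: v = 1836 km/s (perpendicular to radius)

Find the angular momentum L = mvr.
r = 54.01 Mm = 5.401 × 10^7 m
v = 1836 km/s = 1.836 × 10^6 m/s
vr = 1.836 × 10^6 × 5.401 × 10^7 = 9.91624 × 10^13 m²/s
L = m × vr = 102.1 × 9.91624 × 10^13 = 1.01245 × 10^16 kg·m²/s ≈ 1.012 × 10^16 kg·m²/s

Final answer: L = 1.012 × 10^16 kg·m²/s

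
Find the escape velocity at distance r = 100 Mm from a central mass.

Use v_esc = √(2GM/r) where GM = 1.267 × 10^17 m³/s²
r = 100 Mm = 1 × 10^8 m
GM = 1.267 × 10^17 m³/s²
2GM/r = 2 × (1.267 × 10^17) / (1 × 10^8) = 2.534 × 10^9 m²/s²
v_esc = √(2GM/r) = 50338.9 m/s ≈ 50.34 km/s

Final answer: 50.34 km/s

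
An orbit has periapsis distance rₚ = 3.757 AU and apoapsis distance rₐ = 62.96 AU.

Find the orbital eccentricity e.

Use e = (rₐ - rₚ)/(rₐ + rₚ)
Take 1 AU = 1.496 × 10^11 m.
rₚ = 3.757 AU = 5.62047 × 10^11 m
rₐ = 62.96 AU = 9.41882 × 10^12 m
rₐ − rₚ = 8.85677 × 10^12 m
rₐ + rₚ = 9.98086 × 10^12 m
e = (rₐ − rₚ)/(rₐ + rₚ) = 0.887375

Final answer: e = 0.8874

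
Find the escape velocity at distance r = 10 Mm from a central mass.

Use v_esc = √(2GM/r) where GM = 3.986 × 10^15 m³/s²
r = 10 Mm = 1 × 10^7 m
GM = 3.986 × 10^15 m³/s²
2GM/r = 2 × (3.986 × 10^15) / (1 × 10^7) = 7.972 × 10^8 m²/s²
v_esc = √(2GM/r) = 28234.7 m/s ≈ 28.23 km/s

Final answer: 28.23 km/s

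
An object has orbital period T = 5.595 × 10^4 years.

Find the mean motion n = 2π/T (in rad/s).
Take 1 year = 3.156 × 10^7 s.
T = 5.595 × 10^4 years = 1.76578 × 10^12 s
n = 2π / (1.76578 × 10^12 s) = 3.5583 × 10^-12 rad/s ≈ 3.558 × 10^-12 rad/s

Final answer: n = 3.558 × 10^-12 rad/s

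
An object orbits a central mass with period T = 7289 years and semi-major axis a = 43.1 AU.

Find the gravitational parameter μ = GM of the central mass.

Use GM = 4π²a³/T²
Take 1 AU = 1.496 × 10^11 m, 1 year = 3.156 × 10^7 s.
T = 7289 years = 2.30041 × 10^11 s
a = 43.1 AU = 6.44776 × 10^12 m
a³ = 2.68057 × 10^38 m³
T² = 5.29188 × 10^22 s²
GM = 4π² × (2.68057 × 10^38) / (5.29188 × 10^22) = 1.99975 × 10^17 m³/s²
GM ≈ 2 × 10^17 m³/s²

Final answer: GM = 2 × 10^17 m³/s²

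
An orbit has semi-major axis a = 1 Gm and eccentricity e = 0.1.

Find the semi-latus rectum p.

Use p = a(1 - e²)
a = 1 Gm = 1 × 10^9 m
e = 0.1,  e² = 0.01,  1 − e² = 0.99
p = a(1 − e²) = 1 × 10^9 m × 0.99 = 9.9 × 10^8 m ≈ 990 Mm

Final answer: p = 990 Mm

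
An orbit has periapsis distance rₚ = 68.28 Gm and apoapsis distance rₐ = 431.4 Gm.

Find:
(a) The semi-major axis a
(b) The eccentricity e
rₚ = 68.28 Gm = 6.828 × 10^10 m
rₐ = 431.4 Gm = 4.314 × 10^11 m
(a) a = (rₚ + rₐ)/2 = 2.4984 × 10^11 m ≈ 249.8 Gm
(b) e = (rₐ − rₚ)/(rₐ + rₚ) = (3.6312 × 10^11) / (4.9968 × 10^11) = 0.726705

Final answer:
(a) a = 249.8 Gm
(b) e = 0.7267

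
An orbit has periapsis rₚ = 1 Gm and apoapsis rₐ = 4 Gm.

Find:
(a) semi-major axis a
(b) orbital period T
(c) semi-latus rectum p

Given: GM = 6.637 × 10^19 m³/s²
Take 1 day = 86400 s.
rₚ = 1 Gm = 1 × 10^9 m
rₐ = 4 Gm = 4 × 10^9 m
GM = 6.637 × 10^19 m³/s²
a = (rₚ + rₐ)/2 = 2.5 × 10^9 m
e = (rₐ − rₚ)/(rₐ + rₚ) = (3 × 10^9) / (5 × 10^9) = 0.6
(a) a = 2.5 × 10^9 m ≈ 2.5 Gm
(b) a³ = 1.5625 × 10^28 m³;  T = 2π √(a³/GM) = 2π × 15343.5 s = 96406 s ≈ 1.116 days
(c) 1 − e² = 0.64;  p = a(1 − e²) = 2.5 × 10^9 × 0.64 = 1.6 × 10^9 m ≈ 1.6 Gm

Final answer:
(a) semi-major axis a = 2.5 Gm
(b) orbital period T = 1.116 days
(c) semi-latus rectum p = 1.6 Gm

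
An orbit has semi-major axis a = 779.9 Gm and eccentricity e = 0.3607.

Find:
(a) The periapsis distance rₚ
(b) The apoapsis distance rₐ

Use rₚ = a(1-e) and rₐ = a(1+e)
a = 779.9 Gm = 7.799 × 10^11 m
e = 0.3607:  1 − e = 0.6393,  1 + e = 1.3607
(a) rₚ = a(1 − e) = 7.799 × 10^11 m × 0.6393 = 4.9859 × 10^11 m ≈ 498.6 Gm
(b) rₐ = a(1 + e) = 7.799 × 10^11 m × 1.3607 = 1.06121 × 10^12 m ≈ 1.061 Tm

Final answer:
(a) rₚ = 498.6 Gm
(b) rₐ = 1.061 Tm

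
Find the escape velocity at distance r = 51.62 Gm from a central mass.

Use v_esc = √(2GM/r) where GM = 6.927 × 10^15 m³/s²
r = 51.62 Gm = 5.162 × 10^10 m
GM = 6.927 × 10^15 m³/s²
2GM/r = 2 × (6.927 × 10^15) / (5.162 × 10^10) = 268384 m²/s²
v_esc = √(2GM/r) = 518.058 m/s ≈ 518.1 m/s

Final answer: 518.1 m/s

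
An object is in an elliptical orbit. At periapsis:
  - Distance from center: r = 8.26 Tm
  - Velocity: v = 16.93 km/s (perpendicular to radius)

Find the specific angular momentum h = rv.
r = 8.26 Tm = 8.26 × 10^12 m
v = 16.93 km/s = 16930 m/s
h = rv = 8.26 × 10^12 × 16930 = 1.39842 × 10^17 m²/s ≈ 1.398 × 10^17 m²/s

Final answer: h = 1.398 × 10^17 m²/s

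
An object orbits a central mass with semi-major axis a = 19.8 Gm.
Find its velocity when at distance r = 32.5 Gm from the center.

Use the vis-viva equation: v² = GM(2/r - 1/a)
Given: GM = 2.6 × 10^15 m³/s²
a = 19.8 Gm = 1.98 × 10^10 m
r = 32.5 Gm = 3.25 × 10^10 m
GM = 2.6 × 10^15 m³/s²
2/r − 1/a = 6.15385 × 10^-11 − 5.05051 × 10^-11 = 1.10334 × 10^-11 m⁻¹
v² = GM (2/r − 1/a) = 28686.9 m²/s²
v = 169.372 m/s ≈ 169.4 m/s

Final answer: 169.4 m/s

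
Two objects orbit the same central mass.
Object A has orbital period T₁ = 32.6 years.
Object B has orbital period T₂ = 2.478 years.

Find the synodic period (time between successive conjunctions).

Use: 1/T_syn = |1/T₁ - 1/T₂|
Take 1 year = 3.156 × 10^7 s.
T₁ = 32.6 years = 1.02886 × 10^9 s
T₂ = 2.478 years = 7.82057 × 10^7 s
1/T₁ = 9.71953 × 10^-10 s⁻¹
1/T₂ = 1.27868 × 10^-8 s⁻¹
|1/T₁ − 1/T₂| = 1.18148 × 10^-8 s⁻¹
T_syn = 1 / |1/T₁ − 1/T₂| = 8.46393 × 10^7 s ≈ 2.682 years

Final answer: T_syn = 2.682 years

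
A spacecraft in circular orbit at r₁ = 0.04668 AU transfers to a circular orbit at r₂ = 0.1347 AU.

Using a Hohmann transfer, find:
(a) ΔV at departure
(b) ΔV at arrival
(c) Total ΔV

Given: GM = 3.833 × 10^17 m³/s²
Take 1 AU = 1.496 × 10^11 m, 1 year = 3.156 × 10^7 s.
r₁ = 0.04668 AU = 6.98333 × 10^9 m
r₂ = 0.1347 AU = 2.01511 × 10^10 m
GM = 3.833 × 10^17 m³/s²
Transfer ellipse: a_t = (r₁ + r₂)/2 = 1.35672 × 10^10 m
Circular speed at r₁: v₁ = √(GM/r₁) = 7408.63 m/s
Transfer speed at r₁ (periapsis): v₁ₜ = √(GM(2/r₁ − 1/a_t)) = 9029.05 m/s
(a) ΔV₁ = v₁ₜ − v₁ = 1620.42 m/s ≈ 0.3418 AU/year
Circular speed at r₂: v₂ = √(GM/r₂) = 4361.34 m/s
Transfer speed at r₂ (apoapsis): v₂ₜ = √(GM(2/r₂ − 1/a_t)) = 3129 m/s
(b) ΔV₂ = v₂ − v₂ₜ = 1232.34 m/s ≈ 0.26 AU/year
(c) ΔV_total = ΔV₁ + ΔV₂ = 2852.76 m/s ≈ 0.6018 AU/year

Final answer:
(a) ΔV₁ = 0.3418 AU/year
(b) ΔV₂ = 0.26 AU/year
(c) ΔV_total = 0.6018 AU/year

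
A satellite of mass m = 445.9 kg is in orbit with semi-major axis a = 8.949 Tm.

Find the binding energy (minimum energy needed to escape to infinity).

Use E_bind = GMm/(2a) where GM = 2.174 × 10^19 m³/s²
a = 8.949 Tm = 8.949 × 10^12 m
GM = 2.174 × 10^19 m³/s²
m = 445.9 kg
GMm = 2.174 × 10^19 × 445.9 = 9.69387 × 10^21 m³·kg/s²
2a = 1.7898 × 10^13 m
E_bind = GMm/(2a) = 5.41617 × 10^8 J ≈ 541.6 MJ

Final answer: 541.6 MJ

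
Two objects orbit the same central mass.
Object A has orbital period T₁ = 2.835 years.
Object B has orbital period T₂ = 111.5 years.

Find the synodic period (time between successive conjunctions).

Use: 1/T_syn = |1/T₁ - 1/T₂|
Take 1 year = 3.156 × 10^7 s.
T₁ = 2.835 years = 8.94726 × 10^7 s
T₂ = 111.5 years = 3.51894 × 10^9 s
1/T₁ = 1.11766 × 10^-8 s⁻¹
1/T₂ = 2.84176 × 10^-10 s⁻¹
|1/T₁ − 1/T₂| = 1.08924 × 10^-8 s⁻¹
T_syn = 1 / |1/T₁ − 1/T₂| = 9.18069 × 10^7 s ≈ 2.909 years

Final answer: T_syn = 2.909 years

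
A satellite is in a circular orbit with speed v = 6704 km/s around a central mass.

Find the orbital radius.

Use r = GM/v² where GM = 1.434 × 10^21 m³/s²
v = 6704 km/s = 6.704 × 10^6 m/s
GM = 1.434 × 10^21 m³/s²
v² = 4.49436 × 10^13 m²/s²
r = GM/v² = (1.434 × 10^21) / (4.49436 × 10^13) = 3.19066 × 10^7 m ≈ 31.91 Mm

Final answer: 31.91 Mm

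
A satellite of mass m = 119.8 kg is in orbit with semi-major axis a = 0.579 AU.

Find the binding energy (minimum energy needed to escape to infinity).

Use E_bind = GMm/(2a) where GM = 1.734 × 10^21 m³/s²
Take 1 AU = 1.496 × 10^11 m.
a = 0.579 AU = 8.66184 × 10^10 m
GM = 1.734 × 10^21 m³/s²
m = 119.8 kg
GMm = 1.734 × 10^21 × 119.8 = 2.07733 × 10^23 m³·kg/s²
2a = 1.73237 × 10^11 m
E_bind = GMm/(2a) = 1.19913 × 10^12 J ≈ 1.199 TJ

Final answer: 1.199 TJ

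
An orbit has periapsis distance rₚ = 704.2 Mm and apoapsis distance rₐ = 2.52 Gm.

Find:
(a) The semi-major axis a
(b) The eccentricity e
rₚ = 704.2 Mm = 7.042 × 10^8 m
rₐ = 2.52 Gm = 2.52 × 10^9 m
(a) a = (rₚ + rₐ)/2 = 1.6121 × 10^9 m ≈ 1.612 Gm
(b) e = (rₐ − rₚ)/(rₐ + rₚ) = (1.8158 × 10^9) / (3.2242 × 10^9) = 0.563178

Final answer:
(a) a = 1.612 Gm
(b) e = 0.5632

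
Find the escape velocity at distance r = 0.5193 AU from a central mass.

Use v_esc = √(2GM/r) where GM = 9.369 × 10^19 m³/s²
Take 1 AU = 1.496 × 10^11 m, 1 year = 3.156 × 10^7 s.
r = 0.5193 AU = 7.76873 × 10^10 m
GM = 9.369 × 10^19 m³/s²
2GM/r = 2 × (9.369 × 10^19) / (7.76873 × 10^10) = 2.41198 × 10^9 m²/s²
v_esc = √(2GM/r) = 49111.9 m/s ≈ 10.36 AU/year

Final answer: 10.36 AU/year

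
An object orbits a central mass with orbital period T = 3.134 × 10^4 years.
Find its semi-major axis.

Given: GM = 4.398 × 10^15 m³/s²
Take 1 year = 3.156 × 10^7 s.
T = 3.134 × 10^4 years = 9.8909 × 10^11 s
GM = 4.398 × 10^15 m³/s²
Kepler's third law: a³ = GM T² / (4π²)
T² = 9.783 × 10^23 s²
a³ = (4.398 × 10^15) × (9.783 × 10^23) / (4π²) = 1.08985 × 10^38 m³
a = (a³)^(1/3) = 4.77664 × 10^12 m ≈ 4.777 Tm

Final answer: 4.777 Tm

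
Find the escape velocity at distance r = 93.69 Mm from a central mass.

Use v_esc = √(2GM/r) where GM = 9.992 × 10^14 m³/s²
r = 93.69 Mm = 9.369 × 10^7 m
GM = 9.992 × 10^14 m³/s²
2GM/r = 2 × (9.992 × 10^14) / (9.369 × 10^7) = 2.13299 × 10^7 m²/s²
v_esc = √(2GM/r) = 4618.43 m/s ≈ 4.618 km/s

Final answer: 4.618 km/s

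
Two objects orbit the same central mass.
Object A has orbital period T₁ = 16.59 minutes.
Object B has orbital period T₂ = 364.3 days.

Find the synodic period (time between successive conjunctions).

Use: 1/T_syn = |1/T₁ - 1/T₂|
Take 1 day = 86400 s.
T₁ = 16.59 minutes = 995.4 s
T₂ = 364.3 days = 3.14755 × 10^7 s
1/T₁ = 0.00100462 s⁻¹
1/T₂ = 3.17707 × 10^-8 s⁻¹
|1/T₁ − 1/T₂| = 0.00100459 s⁻¹
T_syn = 1 / |1/T₁ − 1/T₂| = 995.431 s ≈ 16.59 minutes

Final answer: T_syn = 16.59 minutes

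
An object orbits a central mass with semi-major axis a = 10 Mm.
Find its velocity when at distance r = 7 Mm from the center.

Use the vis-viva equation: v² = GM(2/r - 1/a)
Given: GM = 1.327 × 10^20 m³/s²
a = 10 Mm = 1 × 10^7 m
r = 7 Mm = 7 × 10^6 m
GM = 1.327 × 10^20 m³/s²
2/r − 1/a = 2.85714 × 10^-7 − 1 × 10^-7 = 1.85714 × 10^-7 m⁻¹
v² = GM (2/r − 1/a) = 2.46443 × 10^13 m²/s²
v = 4.9643 × 10^6 m/s ≈ 4964 km/s

Final answer: 4964 km/s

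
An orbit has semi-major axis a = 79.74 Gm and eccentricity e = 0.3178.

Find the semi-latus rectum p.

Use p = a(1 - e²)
a = 79.74 Gm = 7.974 × 10^10 m
e = 0.3178,  e² = 0.100997,  1 − e² = 0.899003
p = a(1 − e²) = 7.974 × 10^10 m × 0.899003 = 7.16865 × 10^10 m ≈ 71.69 Gm

Final answer: p = 71.69 Gm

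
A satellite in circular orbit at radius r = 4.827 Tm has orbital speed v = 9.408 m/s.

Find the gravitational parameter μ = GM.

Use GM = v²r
r = 4.827 Tm = 4.827 × 10^12 m
v = 9.408 m/s
v² = 88.5105 m²/s²
GM = v²r = 88.5105 × 4.827 × 10^12 = 4.2724 × 10^14 m³/s²
GM ≈ 4.272 × 10^14 m³/s²

Final answer: GM = 4.272 × 10^14 m³/s²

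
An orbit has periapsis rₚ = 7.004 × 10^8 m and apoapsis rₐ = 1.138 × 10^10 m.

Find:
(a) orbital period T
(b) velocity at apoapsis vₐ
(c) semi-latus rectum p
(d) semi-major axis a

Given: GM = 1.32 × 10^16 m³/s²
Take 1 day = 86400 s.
rₚ = 7.004 × 10^8 m
rₐ = 1.138 × 10^10 m
GM = 1.32 × 10^16 m³/s²
a = (rₚ + rₐ)/2 = 6.0402 × 10^9 m
e = (rₐ − rₚ)/(rₐ + rₚ) = (1.06796 × 10^10) / (1.20804 × 10^10) = 0.884044
(a) a³ = 2.20371 × 10^29 m³;  T = 2π √(a³/GM) = 2π × 4.08592 × 10^6 s = 2.56726 × 10^7 s ≈ 297.1 days
(b) vₐ² = GM (2/rₐ − 1/a) = 1.32 × 10^16 × (1.75747 × 10^-10 − 1.65557 × 10^-10) = 134501 m²/s²;  vₐ = 366.744 m/s ≈ 366.7 m/s
(c) 1 − e² = 0.218467;  p = a(1 − e²) = 6.0402 × 10^9 × 0.218467 = 1.31958 × 10^9 m ≈ 1.32 × 10^9 m
(d) a = 6.0402 × 10^9 m ≈ 6.04 × 10^9 m

Final answer:
(a) orbital period T = 297.1 days
(b) velocity at apoapsis vₐ = 366.7 m/s
(c) semi-latus rectum p = 1.32 × 10^9 m
(d) semi-major axis a = 6.04 × 10^9 m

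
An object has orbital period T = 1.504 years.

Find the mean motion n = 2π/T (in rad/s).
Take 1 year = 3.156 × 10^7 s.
T = 1.504 years = 4.74662 × 10^7 s
n = 2π / (4.74662 × 10^7 s) = 1.32372 × 10^-7 rad/s ≈ 1.324 × 10^-7 rad/s

Final answer: n = 1.324 × 10^-7 rad/s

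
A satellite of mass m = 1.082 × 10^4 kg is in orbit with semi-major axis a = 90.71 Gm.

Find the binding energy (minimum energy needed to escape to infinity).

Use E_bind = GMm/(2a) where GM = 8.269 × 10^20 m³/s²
a = 90.71 Gm = 9.071 × 10^10 m
GM = 8.269 × 10^20 m³/s²
m = 1.082 × 10^4 kg
GMm = 8.269 × 10^20 × 10820 = 8.94706 × 10^24 m³·kg/s²
2a = 1.8142 × 10^11 m
E_bind = GMm/(2a) = 4.93168 × 10^13 J ≈ 49.32 TJ

Final answer: 49.32 TJ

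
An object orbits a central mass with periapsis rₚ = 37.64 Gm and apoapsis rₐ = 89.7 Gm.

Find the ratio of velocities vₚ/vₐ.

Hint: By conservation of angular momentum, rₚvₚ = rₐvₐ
rₚ = 37.64 Gm = 3.764 × 10^10 m
rₐ = 89.7 Gm = 8.97 × 10^10 m
rₚvₚ = rₐvₐ  ⇒  vₚ/vₐ = rₐ/rₚ
vₚ/vₐ = (8.97 × 10^10) / (3.764 × 10^10) = 2.3831

Final answer: vₚ/vₐ = 2.383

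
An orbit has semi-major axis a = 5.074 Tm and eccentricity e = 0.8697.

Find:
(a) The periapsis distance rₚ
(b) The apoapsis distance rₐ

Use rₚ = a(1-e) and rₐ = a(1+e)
a = 5.074 Tm = 5.074 × 10^12 m
e = 0.8697:  1 − e = 0.1303,  1 + e = 1.8697
(a) rₚ = a(1 − e) = 5.074 × 10^12 m × 0.1303 = 6.61142 × 10^11 m ≈ 661.1 Gm
(b) rₐ = a(1 + e) = 5.074 × 10^12 m × 1.8697 = 9.48686 × 10^12 m ≈ 9.487 Tm

Final answer:
(a) rₚ = 661.1 Gm
(b) rₐ = 9.487 Tm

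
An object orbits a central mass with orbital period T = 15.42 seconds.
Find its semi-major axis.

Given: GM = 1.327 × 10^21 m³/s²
T = 15.42 seconds
GM = 1.327 × 10^21 m³/s²
Kepler's third law: a³ = GM T² / (4π²)
T² = 237.776 s²
a³ = (1.327 × 10^21) × 237.776 / (4π²) = 7.99245 × 10^21 m³
a = (a³)^(1/3) = 1.99937 × 10^7 m ≈ 19.99 Mm

Final answer: 19.99 Mm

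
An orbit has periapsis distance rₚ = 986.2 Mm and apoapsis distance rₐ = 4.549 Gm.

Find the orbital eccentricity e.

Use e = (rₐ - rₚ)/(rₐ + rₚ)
rₚ = 986.2 Mm = 9.862 × 10^8 m
rₐ = 4.549 Gm = 4.549 × 10^9 m
rₐ − rₚ = 3.5628 × 10^9 m
rₐ + rₚ = 5.5352 × 10^9 m
e = (rₐ − rₚ)/(rₐ + rₚ) = 0.643662

Final answer: e = 0.6437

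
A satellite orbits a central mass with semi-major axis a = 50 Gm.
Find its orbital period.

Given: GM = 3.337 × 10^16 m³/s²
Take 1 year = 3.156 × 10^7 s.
a = 50 Gm = 5 × 10^10 m
GM = 3.337 × 10^16 m³/s²
a³ = 1.25 × 10^32 m³
T = 2π √(a³/GM) = 2π √((1.25 × 10^32) / (3.337 × 10^16)) = 2π × 6.12036 × 10^7 s
T = 3.84554 × 10^8 s ≈ 12.18 years

Final answer: 12.18 years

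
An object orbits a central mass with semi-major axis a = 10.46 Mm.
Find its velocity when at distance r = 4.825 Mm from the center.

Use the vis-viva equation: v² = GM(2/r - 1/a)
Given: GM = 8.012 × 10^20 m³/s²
a = 10.46 Mm = 1.046 × 10^7 m
r = 4.825 Mm = 4.825 × 10^6 m
GM = 8.012 × 10^20 m³/s²
2/r − 1/a = 4.14508 × 10^-7 − 9.56023 × 10^-8 = 3.18905 × 10^-7 m⁻¹
v² = GM (2/r − 1/a) = 2.55507 × 10^14 m²/s²
v = 1.59846 × 10^7 m/s ≈ 1.598 × 10^4 km/s

Final answer: 1.598 × 10^4 km/s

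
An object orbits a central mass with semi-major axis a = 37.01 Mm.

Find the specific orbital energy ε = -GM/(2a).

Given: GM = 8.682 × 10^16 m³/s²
a = 37.01 Mm = 3.701 × 10^7 m
GM = 8.682 × 10^16 m³/s²
2a = 7.402 × 10^7 m
ε = −GM/(2a) = -1.17293 × 10^9 J/kg ≈ -1.173 GJ/kg

Final answer: -1.173 GJ/kg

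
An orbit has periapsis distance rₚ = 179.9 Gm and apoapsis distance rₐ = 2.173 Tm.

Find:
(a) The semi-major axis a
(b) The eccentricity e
rₚ = 179.9 Gm = 1.799 × 10^11 m
rₐ = 2.173 Tm = 2.173 × 10^12 m
(a) a = (rₚ + rₐ)/2 = 1.17645 × 10^12 m ≈ 1.176 Tm
(b) e = (rₐ − rₚ)/(rₐ + rₚ) = (1.9931 × 10^12) / (2.3529 × 10^12) = 0.847082

Final answer:
(a) a = 1.176 Tm
(b) e = 0.8471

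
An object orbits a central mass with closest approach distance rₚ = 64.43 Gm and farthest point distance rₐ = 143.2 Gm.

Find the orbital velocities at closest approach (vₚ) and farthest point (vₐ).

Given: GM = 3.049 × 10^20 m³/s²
rₚ = 64.43 Gm = 6.443 × 10^10 m
rₐ = 143.2 Gm = 1.432 × 10^11 m
GM = 3.049 × 10^20 m³/s²
a = (rₚ + rₐ)/2 = 1.03815 × 10^11 m
Vis-viva: v² = GM (2/r − 1/a)
vₚ² = 3.049 × 10^20 × (3.10414 × 10^-11 − 9.63252 × 10^-12) = 6.52758 × 10^9 m²/s²
vₚ = 80793.4 m/s ≈ 80.79 km/s
vₐ² = 3.049 × 10^20 × (1.39665 × 10^-11 − 9.63252 × 10^-12) = 1.32142 × 10^9 m²/s²
vₐ = 36351.4 m/s ≈ 36.35 km/s

Final answer: vₚ = 80.79 km/s, vₐ = 36.35 km/s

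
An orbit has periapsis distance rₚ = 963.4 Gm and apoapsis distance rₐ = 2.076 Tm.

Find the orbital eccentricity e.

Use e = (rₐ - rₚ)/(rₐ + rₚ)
rₚ = 963.4 Gm = 9.634 × 10^11 m
rₐ = 2.076 Tm = 2.076 × 10^12 m
rₐ − rₚ = 1.1126 × 10^12 m
rₐ + rₚ = 3.0394 × 10^12 m
e = (rₐ − rₚ)/(rₐ + rₚ) = 0.366059

Final answer: e = 0.3661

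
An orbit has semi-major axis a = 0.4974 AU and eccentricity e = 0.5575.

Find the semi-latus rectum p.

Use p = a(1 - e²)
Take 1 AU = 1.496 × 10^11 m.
a = 0.4974 AU = 7.4411 × 10^10 m
e = 0.5575,  e² = 0.310806,  1 − e² = 0.689194
p = a(1 − e²) = 7.4411 × 10^10 m × 0.689194 = 5.12836 × 10^10 m ≈ 0.3428 AU

Final answer: p = 0.3428 AU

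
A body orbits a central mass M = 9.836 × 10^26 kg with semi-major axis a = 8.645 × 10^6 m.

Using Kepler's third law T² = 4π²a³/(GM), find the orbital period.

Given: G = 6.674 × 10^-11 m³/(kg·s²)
M = 9.836 × 10^26 kg
GM = G × M = 6.674 × 10^-11 × 9.836 × 10^26 = 6.56455 × 10^16 m³/s²
a = 8.645 × 10^6 m
a³ = 6.46093 × 10^20 m³
T = 2π √(a³/GM) = 2π √((6.46093 × 10^20) / (6.56455 × 10^16)) = 2π × 99.2076 s
T = 623.34 s ≈ 10.39 minutes

Final answer: 10.39 minutes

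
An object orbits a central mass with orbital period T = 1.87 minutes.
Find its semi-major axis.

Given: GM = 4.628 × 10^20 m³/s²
T = 1.87 minutes = 112.2 s
GM = 4.628 × 10^20 m³/s²
Kepler's third law: a³ = GM T² / (4π²)
T² = 12588.8 s²
a³ = (4.628 × 10^20) × 12588.8 / (4π²) = 1.47577 × 10^23 m³
a = (a³)^(1/3) = 5.28453 × 10^7 m ≈ 52.85 Mm

Final answer: 52.85 Mm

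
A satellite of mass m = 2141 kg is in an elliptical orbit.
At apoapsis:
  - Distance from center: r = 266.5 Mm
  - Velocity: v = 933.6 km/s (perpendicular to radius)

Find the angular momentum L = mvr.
r = 266.5 Mm = 2.665 × 10^8 m
v = 933.6 km/s = 933600 m/s
vr = 933600 × 2.665 × 10^8 = 2.48804 × 10^14 m²/s
L = m × vr = 2141 × 2.48804 × 10^14 = 5.3269 × 10^17 kg·m²/s ≈ 5.327 × 10^17 kg·m²/s

Final answer: L = 5.327 × 10^17 kg·m²/s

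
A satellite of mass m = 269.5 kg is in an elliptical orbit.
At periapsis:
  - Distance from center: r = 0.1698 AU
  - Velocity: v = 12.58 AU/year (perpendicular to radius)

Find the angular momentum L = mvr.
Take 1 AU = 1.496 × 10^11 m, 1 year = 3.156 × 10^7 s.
r = 0.1698 AU = 2.54021 × 10^10 m
v = 12.58 AU/year = 59631.4 m/s
vr = 59631.4 × 2.54021 × 10^10 = 1.51476 × 10^15 m²/s
L = m × vr = 269.5 × 1.51476 × 10^15 = 4.08228 × 10^17 kg·m²/s ≈ 4.082 × 10^17 kg·m²/s

Final answer: L = 4.082 × 10^17 kg·m²/s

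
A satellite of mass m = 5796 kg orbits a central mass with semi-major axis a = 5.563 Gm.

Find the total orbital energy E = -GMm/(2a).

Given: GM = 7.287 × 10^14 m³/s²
a = 5.563 Gm = 5.563 × 10^9 m
GM = 7.287 × 10^14 m³/s²
2a = 1.1126 × 10^10 m
GMm = 7.287 × 10^14 × 5796 = 4.22355 × 10^18 m³·kg/s²
E = −GMm/(2a) = -3.7961 × 10^8 J ≈ -379.6 MJ

Final answer: -379.6 MJ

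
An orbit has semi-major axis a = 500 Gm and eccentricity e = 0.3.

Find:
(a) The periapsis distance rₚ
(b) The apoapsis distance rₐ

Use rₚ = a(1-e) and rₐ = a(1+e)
a = 500 Gm = 5 × 10^11 m
e = 0.3:  1 − e = 0.7,  1 + e = 1.3
(a) rₚ = a(1 − e) = 5 × 10^11 m × 0.7 = 3.5 × 10^11 m ≈ 350 Gm
(b) rₐ = a(1 + e) = 5 × 10^11 m × 1.3 = 6.5 × 10^11 m ≈ 650 Gm

Final answer:
(a) rₚ = 350 Gm
(b) rₐ = 650 Gm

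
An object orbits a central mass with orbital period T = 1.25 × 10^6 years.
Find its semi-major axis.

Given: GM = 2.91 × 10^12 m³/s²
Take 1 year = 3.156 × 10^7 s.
T = 1.25 × 10^6 years = 3.945 × 10^13 s
GM = 2.91 × 10^12 m³/s²
Kepler's third law: a³ = GM T² / (4π²)
T² = 1.5563 × 10^27 s²
a³ = (2.91 × 10^12) × (1.5563 × 10^27) / (4π²) = 1.14717 × 10^38 m³
a = (a³)^(1/3) = 4.85895 × 10^12 m ≈ 4.859 × 10^12 m

Final answer: 4.859 × 10^12 m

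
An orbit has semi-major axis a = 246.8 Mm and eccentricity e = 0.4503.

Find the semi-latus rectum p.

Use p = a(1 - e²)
a = 246.8 Mm = 2.468 × 10^8 m
e = 0.4503,  e² = 0.20277,  1 − e² = 0.79723
p = a(1 − e²) = 2.468 × 10^8 m × 0.79723 = 1.96756 × 10^8 m ≈ 196.8 Mm

Final answer: p = 196.8 Mm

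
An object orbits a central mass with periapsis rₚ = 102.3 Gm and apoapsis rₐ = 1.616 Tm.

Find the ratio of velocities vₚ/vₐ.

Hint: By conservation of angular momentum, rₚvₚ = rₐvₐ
rₚ = 102.3 Gm = 1.023 × 10^11 m
rₐ = 1.616 Tm = 1.616 × 10^12 m
rₚvₚ = rₐvₐ  ⇒  vₚ/vₐ = rₐ/rₚ
vₚ/vₐ = (1.616 × 10^12) / (1.023 × 10^11) = 15.7967

Final answer: vₚ/vₐ = 15.8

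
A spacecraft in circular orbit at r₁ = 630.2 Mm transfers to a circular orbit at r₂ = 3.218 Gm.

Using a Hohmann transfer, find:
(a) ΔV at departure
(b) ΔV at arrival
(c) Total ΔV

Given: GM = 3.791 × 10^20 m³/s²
r₁ = 630.2 Mm = 6.302 × 10^8 m
r₂ = 3.218 Gm = 3.218 × 10^9 m
GM = 3.791 × 10^20 m³/s²
Transfer ellipse: a_t = (r₁ + r₂)/2 = 1.9241 × 10^9 m
Circular speed at r₁: v₁ = √(GM/r₁) = 775600 m/s
Transfer speed at r₁ (periapsis): v₁ₜ = √(GM(2/r₁ − 1/a_t)) = 1.00304 × 10^6 m/s
(a) ΔV₁ = v₁ₜ − v₁ = 227437 m/s ≈ 227.4 km/s
Circular speed at r₂: v₂ = √(GM/r₂) = 343229 m/s
Transfer speed at r₂ (apoapsis): v₂ₜ = √(GM(2/r₂ − 1/a_t)) = 196431 m/s
(b) ΔV₂ = v₂ − v₂ₜ = 146798 m/s ≈ 146.8 km/s
(c) ΔV_total = ΔV₁ + ΔV₂ = 374235 m/s ≈ 374.2 km/s

Final answer:
(a) ΔV₁ = 227.4 km/s
(b) ΔV₂ = 146.8 km/s
(c) ΔV_total = 374.2 km/s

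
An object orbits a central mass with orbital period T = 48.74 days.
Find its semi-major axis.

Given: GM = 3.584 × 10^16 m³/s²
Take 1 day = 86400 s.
T = 48.74 days = 4.21114 × 10^6 s
GM = 3.584 × 10^16 m³/s²
Kepler's third law: a³ = GM T² / (4π²)
T² = 1.77337 × 10^13 s²
a³ = (3.584 × 10^16) × (1.77337 × 10^13) / (4π²) = 1.60993 × 10^28 m³
a = (a³)^(1/3) = 2.52504 × 10^9 m ≈ 2.525 Gm

Final answer: 2.525 Gm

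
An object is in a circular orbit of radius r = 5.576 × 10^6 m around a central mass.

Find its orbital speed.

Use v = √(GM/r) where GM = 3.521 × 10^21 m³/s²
r = 5.576 × 10^6 m
GM = 3.521 × 10^21 m³/s²
GM/r = (3.521 × 10^21) / (5.576 × 10^6) = 6.31456 × 10^14 m²/s²
v = √(GM/r) = 2.51288 × 10^7 m/s ≈ 2.513 × 10^4 km/s

Final answer: 2.513 × 10^4 km/s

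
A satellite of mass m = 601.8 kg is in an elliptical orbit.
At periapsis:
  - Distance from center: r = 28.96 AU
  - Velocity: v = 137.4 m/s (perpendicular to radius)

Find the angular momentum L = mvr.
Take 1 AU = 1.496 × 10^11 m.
r = 28.96 AU = 4.33242 × 10^12 m
v = 137.4 m/s
vr = 137.4 × 4.33242 × 10^12 = 5.95274 × 10^14 m²/s
L = m × vr = 601.8 × 5.95274 × 10^14 = 3.58236 × 10^17 kg·m²/s ≈ 3.582 × 10^17 kg·m²/s

Final answer: L = 3.582 × 10^17 kg·m²/s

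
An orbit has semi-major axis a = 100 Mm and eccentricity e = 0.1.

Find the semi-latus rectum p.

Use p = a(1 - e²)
a = 100 Mm = 1 × 10^8 m
e = 0.1,  e² = 0.01,  1 − e² = 0.99
p = a(1 − e²) = 1 × 10^8 m × 0.99 = 9.9 × 10^7 m ≈ 99 Mm

Final answer: p = 99 Mm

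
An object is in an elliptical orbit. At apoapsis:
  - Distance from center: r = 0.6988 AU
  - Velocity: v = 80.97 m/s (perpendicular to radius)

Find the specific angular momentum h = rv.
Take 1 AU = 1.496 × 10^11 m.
r = 0.6988 AU = 1.0454 × 10^11 m
v = 80.97 m/s
h = rv = 1.0454 × 10^11 × 80.97 = 8.46464 × 10^12 m²/s ≈ 8.465 × 10^12 m²/s

Final answer: h = 8.465 × 10^12 m²/s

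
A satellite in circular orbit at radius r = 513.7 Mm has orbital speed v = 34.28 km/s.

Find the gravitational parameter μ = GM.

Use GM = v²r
r = 513.7 Mm = 5.137 × 10^8 m
v = 34.28 km/s = 34280 m/s
v² = 1.17512 × 10^9 m²/s²
GM = v²r = 1.17512 × 10^9 × 5.137 × 10^8 = 6.03658 × 10^17 m³/s²
GM ≈ 6.037 × 10^17 m³/s²

Final answer: GM = 6.037 × 10^17 m³/s²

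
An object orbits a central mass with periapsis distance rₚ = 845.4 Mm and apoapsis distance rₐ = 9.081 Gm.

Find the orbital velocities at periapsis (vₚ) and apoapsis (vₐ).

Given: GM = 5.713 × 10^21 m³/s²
rₚ = 845.4 Mm = 8.454 × 10^8 m
rₐ = 9.081 Gm = 9.081 × 10^9 m
GM = 5.713 × 10^21 m³/s²
a = (rₚ + rₐ)/2 = 4.9632 × 10^9 m
Vis-viva: v² = GM (2/r − 1/a)
vₚ² = 5.713 × 10^21 × (2.36574 × 10^-9 − 2.01483 × 10^-10) = 1.23644 × 10^13 m²/s²
vₚ = 3.51631 × 10^6 m/s ≈ 3516 km/s
vₐ² = 5.713 × 10^21 × (2.2024 × 10^-10 − 2.01483 × 10^-10) = 1.0716 × 10^11 m²/s²
vₐ = 327352 m/s ≈ 327.4 km/s

Final answer: vₚ = 3516 km/s, vₐ = 327.4 km/s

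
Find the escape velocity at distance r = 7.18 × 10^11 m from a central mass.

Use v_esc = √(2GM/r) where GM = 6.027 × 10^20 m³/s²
r = 7.18 × 10^11 m
GM = 6.027 × 10^20 m³/s²
2GM/r = 2 × (6.027 × 10^20) / (7.18 × 10^11) = 1.67883 × 10^9 m²/s²
v_esc = √(2GM/r) = 40973.5 m/s ≈ 40.97 km/s

Final answer: 40.97 km/s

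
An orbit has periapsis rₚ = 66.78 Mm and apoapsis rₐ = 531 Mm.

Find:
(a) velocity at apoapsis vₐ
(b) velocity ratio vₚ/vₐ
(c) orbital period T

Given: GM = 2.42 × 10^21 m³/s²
rₚ = 66.78 Mm = 6.678 × 10^7 m
rₐ = 531 Mm = 5.31 × 10^8 m
GM = 2.42 × 10^21 m³/s²
a = (rₚ + rₐ)/2 = 2.9889 × 10^8 m
e = (rₐ − rₚ)/(rₐ + rₚ) = (4.6422 × 10^8) / (5.9778 × 10^8) = 0.776573
(a) vₐ² = GM (2/rₐ − 1/a) = 2.42 × 10^21 × (3.76648 × 10^-9 − 3.34571 × 10^-9) = 1.01825 × 10^12 m²/s²;  vₐ = 1.00909 × 10^6 m/s ≈ 1009 km/s
(b) vₚ/vₐ = rₐ/rₚ (angular momentum) = (5.31 × 10^8) / (6.678 × 10^7) = 7.95148 ≈ 7.951
(c) a³ = 2.67014 × 10^25 m³;  T = 2π √(a³/GM) = 2π × 105.041 s = 659.993 s ≈ 11 minutes

Final answer:
(a) velocity at apoapsis vₐ = 1009 km/s
(b) velocity ratio vₚ/vₐ = 7.951
(c) orbital period T = 11 minutes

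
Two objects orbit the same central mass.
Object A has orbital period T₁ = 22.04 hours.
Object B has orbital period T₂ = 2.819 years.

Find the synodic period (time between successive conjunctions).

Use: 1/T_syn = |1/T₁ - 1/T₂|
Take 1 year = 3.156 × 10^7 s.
T₁ = 22.04 hours = 79344 s
T₂ = 2.819 years = 8.89676 × 10^7 s
1/T₁ = 1.26033 × 10^-5 s⁻¹
1/T₂ = 1.124 × 10^-8 s⁻¹
|1/T₁ − 1/T₂| = 1.25921 × 10^-5 s⁻¹
T_syn = 1 / |1/T₁ − 1/T₂| = 79414.8 s ≈ 22.06 hours

Final answer: T_syn = 22.06 hours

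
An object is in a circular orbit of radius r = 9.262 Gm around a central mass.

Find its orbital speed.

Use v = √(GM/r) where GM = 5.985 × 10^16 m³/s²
r = 9.262 Gm = 9.262 × 10^9 m
GM = 5.985 × 10^16 m³/s²
GM/r = (5.985 × 10^16) / (9.262 × 10^9) = 6.46189 × 10^6 m²/s²
v = √(GM/r) = 2542.02 m/s ≈ 2.542 km/s

Final answer: 2.542 km/s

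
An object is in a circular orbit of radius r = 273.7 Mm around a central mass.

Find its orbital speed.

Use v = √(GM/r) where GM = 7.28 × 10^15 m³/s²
r = 273.7 Mm = 2.737 × 10^8 m
GM = 7.28 × 10^15 m³/s²
GM/r = (7.28 × 10^15) / (2.737 × 10^8) = 2.65985 × 10^7 m²/s²
v = √(GM/r) = 5157.37 m/s ≈ 5.157 km/s

Final answer: 5.157 km/s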